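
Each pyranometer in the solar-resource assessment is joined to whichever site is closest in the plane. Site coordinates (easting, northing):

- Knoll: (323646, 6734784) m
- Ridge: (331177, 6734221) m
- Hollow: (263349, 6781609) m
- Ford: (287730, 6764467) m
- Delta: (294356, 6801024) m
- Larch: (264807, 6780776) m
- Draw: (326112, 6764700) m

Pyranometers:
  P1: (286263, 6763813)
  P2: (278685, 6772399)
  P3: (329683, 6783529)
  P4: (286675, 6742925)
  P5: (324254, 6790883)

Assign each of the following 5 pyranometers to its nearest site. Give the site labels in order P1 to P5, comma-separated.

Ford, Ford, Draw, Ford, Draw

P1 → Ford (d²=2579805.00)
P2 → Ford (d²=144728649.00)
P3 → Draw (d²=367283282.00)
P4 → Ford (d²=465170789.00)
P5 → Draw (d²=689001653.00)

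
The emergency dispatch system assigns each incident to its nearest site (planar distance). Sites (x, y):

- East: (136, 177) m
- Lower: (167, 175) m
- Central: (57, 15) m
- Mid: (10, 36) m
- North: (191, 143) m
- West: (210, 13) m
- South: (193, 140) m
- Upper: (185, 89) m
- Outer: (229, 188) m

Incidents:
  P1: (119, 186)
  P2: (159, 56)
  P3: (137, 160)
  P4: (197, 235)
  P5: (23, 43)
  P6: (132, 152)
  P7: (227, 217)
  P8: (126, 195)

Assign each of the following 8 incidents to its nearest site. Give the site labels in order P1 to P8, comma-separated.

P1 → East (d²=370.00)
P2 → Upper (d²=1765.00)
P3 → East (d²=290.00)
P4 → Outer (d²=3233.00)
P5 → Mid (d²=218.00)
P6 → East (d²=641.00)
P7 → Outer (d²=845.00)
P8 → East (d²=424.00)

East, Upper, East, Outer, Mid, East, Outer, East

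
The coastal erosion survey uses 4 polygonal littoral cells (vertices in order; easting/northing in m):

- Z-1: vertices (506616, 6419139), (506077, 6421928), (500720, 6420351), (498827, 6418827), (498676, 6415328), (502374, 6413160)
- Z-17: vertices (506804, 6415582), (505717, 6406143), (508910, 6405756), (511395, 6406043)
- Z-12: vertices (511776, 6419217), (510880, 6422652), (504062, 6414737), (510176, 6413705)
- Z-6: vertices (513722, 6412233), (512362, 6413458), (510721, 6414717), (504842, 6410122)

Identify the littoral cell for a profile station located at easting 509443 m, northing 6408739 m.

Z-17

Cast a ray rightward from (509443, 6408739). For each polygon, the edges (by vertex number in listed order) whose endpoints lie on opposite sides of northing = 6408739, where each meets that height, and whether that is right or left of the point:
Z-1: no edge straddles that height → 0 crossings.
Z-17: 1–2 at easting≈506016.0 (left), 4–1 at easting≈510097.4 (right) → 1 crossing.
Z-12: no edge straddles that height → 0 crossings.
Z-6: no edge straddles that height → 0 crossings.
Only Z-17 has an odd count, so the point is inside Z-17.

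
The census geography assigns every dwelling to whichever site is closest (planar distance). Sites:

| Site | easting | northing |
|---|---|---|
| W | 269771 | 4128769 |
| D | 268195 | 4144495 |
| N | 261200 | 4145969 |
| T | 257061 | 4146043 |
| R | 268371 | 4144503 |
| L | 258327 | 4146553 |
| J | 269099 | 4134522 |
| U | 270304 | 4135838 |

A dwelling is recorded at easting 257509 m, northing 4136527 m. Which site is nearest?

Squared distances to each site:
W: 210543208.000; D: 177679620.000; N: 102774845.000; T: 90754960.000; R: 181599620.000; L: 101189800.000; J: 138348125.000; U: 164186746.000.
Minimum at T.

T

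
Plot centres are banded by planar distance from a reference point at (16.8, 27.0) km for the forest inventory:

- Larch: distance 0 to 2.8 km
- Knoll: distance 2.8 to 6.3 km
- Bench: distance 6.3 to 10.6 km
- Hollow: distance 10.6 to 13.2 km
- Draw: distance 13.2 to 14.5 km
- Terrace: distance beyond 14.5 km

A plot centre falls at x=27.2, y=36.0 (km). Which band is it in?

Draw

Distance = √((27.2−16.8)² + (36.0−27.0)²) = √(108.160 + 81.000) = 13.754 km.
13.2 ≤ 13.754 < 14.5 → Draw.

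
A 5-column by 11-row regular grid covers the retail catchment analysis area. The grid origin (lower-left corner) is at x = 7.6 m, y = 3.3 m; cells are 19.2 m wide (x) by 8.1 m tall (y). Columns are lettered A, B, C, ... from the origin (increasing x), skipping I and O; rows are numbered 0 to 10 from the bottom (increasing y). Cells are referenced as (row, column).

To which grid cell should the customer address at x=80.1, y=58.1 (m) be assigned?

Column index: ⌊(80.1 − 7.6) / 19.2⌋ = ⌊3.776⌋ = 3 → column D
Row offset from origin: ⌊(58.1 − 3.3) / 8.1⌋ = ⌊6.765⌋ = 6 → row 6

(6, D)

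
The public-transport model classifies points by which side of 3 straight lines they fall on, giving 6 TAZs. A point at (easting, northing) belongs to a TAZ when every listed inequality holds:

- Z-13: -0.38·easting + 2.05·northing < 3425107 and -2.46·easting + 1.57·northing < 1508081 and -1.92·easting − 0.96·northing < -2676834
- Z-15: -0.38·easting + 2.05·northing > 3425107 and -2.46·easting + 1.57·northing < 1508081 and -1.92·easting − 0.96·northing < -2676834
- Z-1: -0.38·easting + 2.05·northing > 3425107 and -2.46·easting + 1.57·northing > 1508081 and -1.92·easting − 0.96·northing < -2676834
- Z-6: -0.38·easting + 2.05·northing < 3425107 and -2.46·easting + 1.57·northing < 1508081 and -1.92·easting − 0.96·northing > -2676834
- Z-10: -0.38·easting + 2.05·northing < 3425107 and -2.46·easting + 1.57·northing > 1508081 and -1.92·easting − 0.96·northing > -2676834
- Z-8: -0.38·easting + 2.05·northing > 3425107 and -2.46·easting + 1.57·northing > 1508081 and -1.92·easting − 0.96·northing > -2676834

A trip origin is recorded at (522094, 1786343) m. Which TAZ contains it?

-0.38·522094 + 2.05·1786343 = 3463607.430, which is > 3425107
-2.46·522094 + 1.57·1786343 = 1520207.270, which is > 1508081
-1.92·522094 − 0.96·1786343 = -2717309.760, which is < -2676834
This sign pattern matches Z-1.

Z-1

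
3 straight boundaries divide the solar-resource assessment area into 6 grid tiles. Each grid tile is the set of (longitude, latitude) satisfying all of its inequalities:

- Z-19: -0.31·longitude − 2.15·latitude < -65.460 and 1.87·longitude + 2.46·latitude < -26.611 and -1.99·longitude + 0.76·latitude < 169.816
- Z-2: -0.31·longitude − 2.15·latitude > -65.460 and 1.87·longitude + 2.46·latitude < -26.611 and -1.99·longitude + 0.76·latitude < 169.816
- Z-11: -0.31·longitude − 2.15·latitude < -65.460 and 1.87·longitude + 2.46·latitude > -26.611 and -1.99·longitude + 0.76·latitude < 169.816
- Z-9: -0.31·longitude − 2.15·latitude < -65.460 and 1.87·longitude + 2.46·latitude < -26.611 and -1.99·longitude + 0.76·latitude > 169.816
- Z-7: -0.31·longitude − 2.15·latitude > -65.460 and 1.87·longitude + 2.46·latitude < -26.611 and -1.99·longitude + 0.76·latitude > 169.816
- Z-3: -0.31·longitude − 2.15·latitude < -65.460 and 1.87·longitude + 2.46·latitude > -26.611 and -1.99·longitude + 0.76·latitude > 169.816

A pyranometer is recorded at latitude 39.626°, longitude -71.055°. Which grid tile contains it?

Z-7

-0.31·-71.055 − 2.15·39.626 = -63.169, which is > -65.460
1.87·-71.055 + 2.46·39.626 = -35.393, which is < -26.611
-1.99·-71.055 + 0.76·39.626 = 171.515, which is > 169.816
This sign pattern matches Z-7.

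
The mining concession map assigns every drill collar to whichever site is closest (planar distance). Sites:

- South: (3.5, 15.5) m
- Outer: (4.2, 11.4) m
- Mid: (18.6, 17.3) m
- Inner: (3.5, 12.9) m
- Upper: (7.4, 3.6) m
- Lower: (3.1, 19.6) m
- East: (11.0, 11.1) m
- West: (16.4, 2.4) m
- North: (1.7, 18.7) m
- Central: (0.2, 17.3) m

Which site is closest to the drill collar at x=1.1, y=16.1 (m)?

Central

Squared distances to each site:
South: 6.120; Outer: 31.700; Mid: 307.690; Inner: 16.000; Upper: 195.940; Lower: 16.250; East: 123.010; West: 421.780; North: 7.120; Central: 2.250.
Minimum at Central.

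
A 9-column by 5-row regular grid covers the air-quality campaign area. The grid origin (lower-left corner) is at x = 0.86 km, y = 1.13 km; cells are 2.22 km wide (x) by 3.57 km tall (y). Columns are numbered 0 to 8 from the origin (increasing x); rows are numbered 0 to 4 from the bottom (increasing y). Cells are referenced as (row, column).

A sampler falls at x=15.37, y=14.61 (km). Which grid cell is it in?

Column index: ⌊(15.37 − 0.86) / 2.22⌋ = ⌊6.536⌋ = 6
Row offset from origin: ⌊(14.61 − 1.13) / 3.57⌋ = ⌊3.776⌋ = 3 → row 3

(3, 6)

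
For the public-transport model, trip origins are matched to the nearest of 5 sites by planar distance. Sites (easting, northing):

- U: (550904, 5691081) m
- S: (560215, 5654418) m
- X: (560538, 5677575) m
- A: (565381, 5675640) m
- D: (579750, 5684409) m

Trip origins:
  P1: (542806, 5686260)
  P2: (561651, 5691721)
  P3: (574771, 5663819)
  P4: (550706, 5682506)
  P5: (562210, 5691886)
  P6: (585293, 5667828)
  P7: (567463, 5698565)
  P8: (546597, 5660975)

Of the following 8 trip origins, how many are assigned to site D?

1

P1 → U
P2 → U
P3 → A
P4 → U
P5 → U
P6 → D
P7 → U
P8 → S
1 of the 8 goes to D.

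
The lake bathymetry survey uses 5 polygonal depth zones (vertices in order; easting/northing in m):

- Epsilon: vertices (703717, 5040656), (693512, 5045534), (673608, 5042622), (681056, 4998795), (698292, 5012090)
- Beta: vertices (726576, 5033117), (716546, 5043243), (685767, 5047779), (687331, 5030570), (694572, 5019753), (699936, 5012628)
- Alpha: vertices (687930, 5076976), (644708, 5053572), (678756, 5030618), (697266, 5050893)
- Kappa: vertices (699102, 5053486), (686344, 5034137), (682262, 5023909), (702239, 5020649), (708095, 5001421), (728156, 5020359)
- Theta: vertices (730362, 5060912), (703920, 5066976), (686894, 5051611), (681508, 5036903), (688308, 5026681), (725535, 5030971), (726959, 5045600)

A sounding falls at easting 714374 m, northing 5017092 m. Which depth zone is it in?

Cast a ray rightward from (714374, 5017092). For each polygon, the edges (by vertex number in listed order) whose endpoints lie on opposite sides of northing = 5017092, where each meets that height, and whether that is right or left of the point:
Epsilon: 3–4 at easting≈677946.6 (left), 5–1 at easting≈699241.9 (left) → 0 crossings.
Beta: 5–6 at easting≈696575.3 (left), 6–1 at easting≈705740.1 (left) → 0 crossings.
Alpha: no edge straddles that height → 0 crossings.
Kappa: 4–5 at easting≈703322.3 (left), 5–6 at easting≈724695.3 (right) → 1 crossing.
Theta: no edge straddles that height → 0 crossings.
Only Kappa has an odd count, so the point is inside Kappa.

Kappa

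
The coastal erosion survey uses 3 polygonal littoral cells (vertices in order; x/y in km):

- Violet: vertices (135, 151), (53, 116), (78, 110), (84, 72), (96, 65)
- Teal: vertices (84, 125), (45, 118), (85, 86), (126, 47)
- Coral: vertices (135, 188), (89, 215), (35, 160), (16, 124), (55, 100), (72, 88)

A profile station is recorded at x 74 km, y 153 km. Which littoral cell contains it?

Coral

Cast a ray rightward from (74, 153). For each polygon, the edges (by vertex number in listed order) whose endpoints lie on opposite sides of y = 153, where each meets that height, and whether that is right or left of the point:
Violet: no edge straddles that height → 0 crossings.
Teal: no edge straddles that height → 0 crossings.
Coral: 3–4 at x≈31.3 (left), 6–1 at x≈113.0 (right) → 1 crossing.
Only Coral has an odd count, so the point is inside Coral.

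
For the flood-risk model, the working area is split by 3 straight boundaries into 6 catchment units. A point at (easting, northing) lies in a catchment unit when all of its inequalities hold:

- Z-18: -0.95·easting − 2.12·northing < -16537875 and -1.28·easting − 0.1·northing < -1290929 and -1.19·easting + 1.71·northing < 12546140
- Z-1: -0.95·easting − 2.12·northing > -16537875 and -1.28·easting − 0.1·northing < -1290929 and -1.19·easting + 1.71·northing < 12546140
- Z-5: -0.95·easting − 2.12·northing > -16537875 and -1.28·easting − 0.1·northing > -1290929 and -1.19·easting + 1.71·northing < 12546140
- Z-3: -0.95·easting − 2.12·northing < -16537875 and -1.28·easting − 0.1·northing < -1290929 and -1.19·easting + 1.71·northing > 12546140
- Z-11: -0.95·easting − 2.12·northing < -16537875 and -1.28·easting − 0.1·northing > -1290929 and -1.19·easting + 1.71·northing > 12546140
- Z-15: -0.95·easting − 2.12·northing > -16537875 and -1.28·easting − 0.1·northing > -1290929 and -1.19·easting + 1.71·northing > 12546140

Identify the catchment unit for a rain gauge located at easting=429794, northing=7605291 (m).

-0.95·429794 − 2.12·7605291 = -16531521.220, which is > -16537875
-1.28·429794 − 0.1·7605291 = -1310665.420, which is < -1290929
-1.19·429794 + 1.71·7605291 = 12493592.750, which is < 12546140
This sign pattern matches Z-1.

Z-1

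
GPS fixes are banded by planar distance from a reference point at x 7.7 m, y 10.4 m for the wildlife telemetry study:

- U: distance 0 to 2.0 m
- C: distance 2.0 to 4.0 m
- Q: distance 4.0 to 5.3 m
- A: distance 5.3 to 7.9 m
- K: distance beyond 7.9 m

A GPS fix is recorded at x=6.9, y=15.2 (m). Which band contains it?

Q

Distance = √((6.9−7.7)² + (15.2−10.4)²) = √(0.640 + 23.040) = 4.866 m.
4.0 ≤ 4.866 < 5.3 → Q.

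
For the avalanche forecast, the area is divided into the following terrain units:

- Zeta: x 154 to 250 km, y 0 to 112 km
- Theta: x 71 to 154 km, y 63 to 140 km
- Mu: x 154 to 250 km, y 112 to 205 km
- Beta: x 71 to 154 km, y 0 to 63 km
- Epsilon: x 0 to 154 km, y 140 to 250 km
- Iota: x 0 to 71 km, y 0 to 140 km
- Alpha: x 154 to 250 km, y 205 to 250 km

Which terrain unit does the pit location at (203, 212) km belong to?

Alpha

The point has x = 203 and y = 212.
Only Alpha satisfies 154 ≤ x ≤ 250 and 205 ≤ y ≤ 250.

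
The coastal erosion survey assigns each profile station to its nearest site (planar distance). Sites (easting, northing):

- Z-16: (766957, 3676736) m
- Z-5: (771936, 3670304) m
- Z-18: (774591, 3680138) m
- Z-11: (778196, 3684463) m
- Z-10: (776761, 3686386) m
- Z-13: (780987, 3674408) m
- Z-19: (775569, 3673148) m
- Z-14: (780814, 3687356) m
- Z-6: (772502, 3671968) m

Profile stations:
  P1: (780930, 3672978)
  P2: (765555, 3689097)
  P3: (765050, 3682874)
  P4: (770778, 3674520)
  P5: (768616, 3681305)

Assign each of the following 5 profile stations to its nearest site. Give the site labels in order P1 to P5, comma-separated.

Z-13, Z-10, Z-16, Z-6, Z-16

P1 → Z-13 (d²=2048149.00)
P2 → Z-10 (d²=132923957.00)
P3 → Z-16 (d²=41311693.00)
P4 → Z-6 (d²=9484880.00)
P5 → Z-16 (d²=23628042.00)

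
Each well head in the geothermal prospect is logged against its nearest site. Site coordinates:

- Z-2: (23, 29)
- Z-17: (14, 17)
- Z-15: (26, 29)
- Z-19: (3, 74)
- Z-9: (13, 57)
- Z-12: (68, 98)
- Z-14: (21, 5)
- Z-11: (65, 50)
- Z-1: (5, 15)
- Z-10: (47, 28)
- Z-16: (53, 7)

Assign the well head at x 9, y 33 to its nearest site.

Z-2

Squared distances to each site:
Z-2: 212.000; Z-17: 281.000; Z-15: 305.000; Z-19: 1717.000; Z-9: 592.000; Z-12: 7706.000; Z-14: 928.000; Z-11: 3425.000; Z-1: 340.000; Z-10: 1469.000; Z-16: 2612.000.
Minimum at Z-2.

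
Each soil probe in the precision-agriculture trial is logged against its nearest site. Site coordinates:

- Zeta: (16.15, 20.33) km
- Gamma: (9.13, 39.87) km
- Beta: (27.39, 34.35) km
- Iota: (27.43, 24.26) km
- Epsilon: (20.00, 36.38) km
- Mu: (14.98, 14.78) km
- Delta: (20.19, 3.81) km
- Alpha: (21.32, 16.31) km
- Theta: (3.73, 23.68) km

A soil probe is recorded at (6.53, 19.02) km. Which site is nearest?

Squared distances to each site:
Zeta: 94.260; Gamma: 441.482; Beta: 670.149; Iota: 464.268; Epsilon: 482.811; Mu: 89.380; Delta: 417.940; Alpha: 226.088; Theta: 29.556.
Minimum at Theta.

Theta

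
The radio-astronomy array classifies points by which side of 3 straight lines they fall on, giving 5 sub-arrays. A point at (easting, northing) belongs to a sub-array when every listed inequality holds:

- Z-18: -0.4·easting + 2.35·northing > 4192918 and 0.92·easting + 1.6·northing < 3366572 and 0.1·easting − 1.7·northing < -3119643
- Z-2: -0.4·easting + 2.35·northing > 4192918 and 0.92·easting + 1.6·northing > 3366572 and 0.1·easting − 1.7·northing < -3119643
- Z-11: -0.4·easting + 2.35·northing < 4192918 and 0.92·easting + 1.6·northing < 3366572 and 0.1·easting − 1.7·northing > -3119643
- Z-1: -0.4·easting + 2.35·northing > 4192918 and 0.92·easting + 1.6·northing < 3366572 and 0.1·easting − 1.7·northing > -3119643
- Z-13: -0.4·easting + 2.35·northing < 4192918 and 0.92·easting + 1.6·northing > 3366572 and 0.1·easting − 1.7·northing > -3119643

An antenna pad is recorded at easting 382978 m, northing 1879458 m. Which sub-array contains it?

Z-18

-0.4·382978 + 2.35·1879458 = 4263535.100, which is > 4192918
0.92·382978 + 1.6·1879458 = 3359472.560, which is < 3366572
0.1·382978 − 1.7·1879458 = -3156780.800, which is < -3119643
This sign pattern matches Z-18.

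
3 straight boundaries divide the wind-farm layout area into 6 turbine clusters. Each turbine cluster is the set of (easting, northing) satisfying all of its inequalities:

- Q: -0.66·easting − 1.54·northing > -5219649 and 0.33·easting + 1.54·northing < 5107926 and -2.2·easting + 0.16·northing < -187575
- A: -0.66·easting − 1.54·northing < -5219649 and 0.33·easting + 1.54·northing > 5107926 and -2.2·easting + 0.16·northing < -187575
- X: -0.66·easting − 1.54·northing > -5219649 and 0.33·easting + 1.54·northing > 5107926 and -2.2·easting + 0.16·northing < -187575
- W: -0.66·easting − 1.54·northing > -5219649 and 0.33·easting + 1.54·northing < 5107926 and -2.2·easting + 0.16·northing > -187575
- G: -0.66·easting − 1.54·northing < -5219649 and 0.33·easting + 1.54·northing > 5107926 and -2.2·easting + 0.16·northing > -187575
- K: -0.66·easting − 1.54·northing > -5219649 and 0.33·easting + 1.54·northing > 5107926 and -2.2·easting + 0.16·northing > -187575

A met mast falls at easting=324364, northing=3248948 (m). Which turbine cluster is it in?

X

-0.66·324364 − 1.54·3248948 = -5217460.160, which is > -5219649
0.33·324364 + 1.54·3248948 = 5110420.040, which is > 5107926
-2.2·324364 + 0.16·3248948 = -193769.120, which is < -187575
This sign pattern matches X.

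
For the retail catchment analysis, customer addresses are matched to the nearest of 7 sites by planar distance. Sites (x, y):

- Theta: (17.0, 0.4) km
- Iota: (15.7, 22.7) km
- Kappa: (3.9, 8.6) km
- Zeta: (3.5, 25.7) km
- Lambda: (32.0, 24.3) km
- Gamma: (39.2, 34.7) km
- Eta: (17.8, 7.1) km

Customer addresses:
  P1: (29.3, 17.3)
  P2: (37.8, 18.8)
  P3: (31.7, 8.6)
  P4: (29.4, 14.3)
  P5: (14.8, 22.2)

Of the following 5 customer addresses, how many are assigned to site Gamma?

0

P1 → Lambda
P2 → Lambda
P3 → Eta
P4 → Lambda
P5 → Iota
0 of the 5 go to Gamma.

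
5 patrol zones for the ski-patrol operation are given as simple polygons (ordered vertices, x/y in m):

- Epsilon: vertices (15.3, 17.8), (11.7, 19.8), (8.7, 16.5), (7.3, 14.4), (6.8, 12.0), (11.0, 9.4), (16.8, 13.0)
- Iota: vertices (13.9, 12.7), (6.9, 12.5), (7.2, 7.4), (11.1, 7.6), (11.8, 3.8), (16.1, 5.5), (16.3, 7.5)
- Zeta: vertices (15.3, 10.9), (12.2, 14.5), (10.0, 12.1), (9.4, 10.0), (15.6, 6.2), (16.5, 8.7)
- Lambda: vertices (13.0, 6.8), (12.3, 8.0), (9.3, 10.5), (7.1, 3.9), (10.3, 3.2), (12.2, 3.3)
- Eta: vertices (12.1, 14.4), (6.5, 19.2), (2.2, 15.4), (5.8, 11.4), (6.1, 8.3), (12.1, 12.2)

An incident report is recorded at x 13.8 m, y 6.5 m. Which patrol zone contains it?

Iota

Cast a ray rightward from (13.8, 6.5). For each polygon, the edges (by vertex number in listed order) whose endpoints lie on opposite sides of y = 6.5, where each meets that height, and whether that is right or left of the point:
Epsilon: no edge straddles that height → 0 crossings.
Iota: 4–5 at x≈11.30 (left), 6–7 at x≈16.20 (right) → 1 crossing.
Zeta: 4–5 at x≈15.11 (right), 5–6 at x≈15.71 (right) → 2 crossings.
Lambda: 3–4 at x≈7.97 (left), 6–1 at x≈12.93 (left) → 0 crossings.
Eta: no edge straddles that height → 0 crossings.
Only Iota has an odd count, so the point is inside Iota.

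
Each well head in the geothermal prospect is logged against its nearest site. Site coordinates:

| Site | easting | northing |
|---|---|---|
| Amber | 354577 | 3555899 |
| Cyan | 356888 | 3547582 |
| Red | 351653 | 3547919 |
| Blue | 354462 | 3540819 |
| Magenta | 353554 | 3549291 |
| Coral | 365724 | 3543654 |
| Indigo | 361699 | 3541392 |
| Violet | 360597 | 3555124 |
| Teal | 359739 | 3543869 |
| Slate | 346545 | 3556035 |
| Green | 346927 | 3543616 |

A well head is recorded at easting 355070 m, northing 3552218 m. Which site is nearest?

Magenta

Squared distances to each site:
Amber: 13792810.000; Cyan: 24797620.000; Red: 30157290.000; Blue: 130306865.000; Magenta: 10865585.000; Coral: 186849812.000; Indigo: 161145917.000; Violet: 38992565.000; Teal: 91505362.000; Slate: 87245114.000; Green: 140302853.000.
Minimum at Magenta.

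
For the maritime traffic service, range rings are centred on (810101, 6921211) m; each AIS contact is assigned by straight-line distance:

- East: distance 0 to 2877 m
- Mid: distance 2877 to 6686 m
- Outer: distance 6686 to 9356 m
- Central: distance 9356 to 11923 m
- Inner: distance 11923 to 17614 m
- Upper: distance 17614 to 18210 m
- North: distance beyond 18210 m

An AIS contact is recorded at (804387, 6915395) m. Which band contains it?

Outer

Distance = √((804387−810101)² + (6915395−6921211)²) = √(32649796.000 + 33825856.000) = 8153.260 m.
6686 ≤ 8153.260 < 9356 → Outer.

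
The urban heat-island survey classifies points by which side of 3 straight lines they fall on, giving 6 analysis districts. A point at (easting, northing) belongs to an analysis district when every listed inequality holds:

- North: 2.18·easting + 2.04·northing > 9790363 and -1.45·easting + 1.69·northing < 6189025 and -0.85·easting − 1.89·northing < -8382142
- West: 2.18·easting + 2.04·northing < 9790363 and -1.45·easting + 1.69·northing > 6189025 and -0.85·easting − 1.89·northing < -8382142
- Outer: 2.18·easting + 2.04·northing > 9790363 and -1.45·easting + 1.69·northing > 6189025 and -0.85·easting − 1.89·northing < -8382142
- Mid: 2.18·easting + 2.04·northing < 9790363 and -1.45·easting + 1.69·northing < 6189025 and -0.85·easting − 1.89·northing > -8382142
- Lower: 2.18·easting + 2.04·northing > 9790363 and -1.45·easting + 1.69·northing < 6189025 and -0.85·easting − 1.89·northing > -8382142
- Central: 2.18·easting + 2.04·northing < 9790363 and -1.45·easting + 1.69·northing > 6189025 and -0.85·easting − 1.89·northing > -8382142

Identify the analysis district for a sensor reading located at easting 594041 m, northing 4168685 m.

2.18·594041 + 2.04·4168685 = 9799126.780, which is > 9790363
-1.45·594041 + 1.69·4168685 = 6183718.200, which is < 6189025
-0.85·594041 − 1.89·4168685 = -8383749.500, which is < -8382142
This sign pattern matches North.

North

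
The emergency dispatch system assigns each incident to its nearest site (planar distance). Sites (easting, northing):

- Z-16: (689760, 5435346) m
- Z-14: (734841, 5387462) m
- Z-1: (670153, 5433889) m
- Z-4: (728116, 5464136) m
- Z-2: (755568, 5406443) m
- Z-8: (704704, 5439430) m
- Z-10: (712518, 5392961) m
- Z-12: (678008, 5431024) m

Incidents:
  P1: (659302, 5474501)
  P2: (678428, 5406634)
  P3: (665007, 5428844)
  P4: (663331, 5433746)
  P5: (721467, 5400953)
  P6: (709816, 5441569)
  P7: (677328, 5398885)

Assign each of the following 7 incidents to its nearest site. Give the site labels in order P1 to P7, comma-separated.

P1 → Z-1 (d²=1767078745.00)
P2 → Z-12 (d²=595048500.00)
P3 → Z-1 (d²=51933341.00)
P4 → Z-1 (d²=46560133.00)
P5 → Z-10 (d²=143956665.00)
P6 → Z-8 (d²=30707865.00)
P7 → Z-12 (d²=1033377721.00)

Z-1, Z-12, Z-1, Z-1, Z-10, Z-8, Z-12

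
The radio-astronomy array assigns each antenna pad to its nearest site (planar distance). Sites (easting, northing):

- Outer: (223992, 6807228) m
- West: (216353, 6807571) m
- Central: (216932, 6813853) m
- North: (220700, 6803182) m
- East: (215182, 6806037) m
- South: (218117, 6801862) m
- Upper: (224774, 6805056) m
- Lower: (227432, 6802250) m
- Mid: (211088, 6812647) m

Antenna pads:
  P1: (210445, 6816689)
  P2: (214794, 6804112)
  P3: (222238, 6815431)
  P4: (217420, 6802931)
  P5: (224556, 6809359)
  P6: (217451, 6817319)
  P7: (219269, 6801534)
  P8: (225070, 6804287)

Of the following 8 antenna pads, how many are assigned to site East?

P1 → Mid
P2 → East
P3 → Central
P4 → South
P5 → Outer
P6 → Central
P7 → South
P8 → Upper
1 of the 8 goes to East.

1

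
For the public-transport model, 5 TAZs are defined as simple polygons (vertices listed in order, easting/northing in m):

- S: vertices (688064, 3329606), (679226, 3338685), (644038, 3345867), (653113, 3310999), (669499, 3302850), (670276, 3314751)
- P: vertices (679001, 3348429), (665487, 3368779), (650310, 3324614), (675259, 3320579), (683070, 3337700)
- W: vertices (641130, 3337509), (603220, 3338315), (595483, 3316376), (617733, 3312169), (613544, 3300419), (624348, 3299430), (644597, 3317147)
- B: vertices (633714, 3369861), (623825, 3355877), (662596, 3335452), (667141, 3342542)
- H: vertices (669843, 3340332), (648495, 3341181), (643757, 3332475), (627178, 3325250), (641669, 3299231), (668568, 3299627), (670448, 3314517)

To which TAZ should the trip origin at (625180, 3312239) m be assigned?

Cast a ray rightward from (625180, 3312239). For each polygon, the edges (by vertex number in listed order) whose endpoints lie on opposite sides of northing = 3312239, where each meets that height, and whether that is right or left of the point:
S: 3–4 at easting≈652790.3 (right), 5–6 at easting≈670112.0 (right) → 2 crossings.
P: no edge straddles that height → 0 crossings.
W: 3–4 at easting≈617362.8 (left), 6–7 at easting≈638987.6 (right) → 1 crossing.
B: no edge straddles that height → 0 crossings.
H: 4–5 at easting≈634424.3 (right), 6–7 at easting≈670160.4 (right) → 2 crossings.
Only W has an odd count, so the point is inside W.

W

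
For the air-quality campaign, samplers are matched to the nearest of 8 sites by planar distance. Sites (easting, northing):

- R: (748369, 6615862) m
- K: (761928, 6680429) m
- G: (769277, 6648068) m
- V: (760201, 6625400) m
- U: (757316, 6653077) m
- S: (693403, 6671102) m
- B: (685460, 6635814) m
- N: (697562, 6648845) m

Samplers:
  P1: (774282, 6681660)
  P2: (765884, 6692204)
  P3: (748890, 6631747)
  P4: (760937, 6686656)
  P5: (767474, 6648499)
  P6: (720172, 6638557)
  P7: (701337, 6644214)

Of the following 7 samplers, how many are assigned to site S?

0

P1 → K
P2 → K
P3 → V
P4 → K
P5 → G
P6 → N
P7 → N
0 of the 7 go to S.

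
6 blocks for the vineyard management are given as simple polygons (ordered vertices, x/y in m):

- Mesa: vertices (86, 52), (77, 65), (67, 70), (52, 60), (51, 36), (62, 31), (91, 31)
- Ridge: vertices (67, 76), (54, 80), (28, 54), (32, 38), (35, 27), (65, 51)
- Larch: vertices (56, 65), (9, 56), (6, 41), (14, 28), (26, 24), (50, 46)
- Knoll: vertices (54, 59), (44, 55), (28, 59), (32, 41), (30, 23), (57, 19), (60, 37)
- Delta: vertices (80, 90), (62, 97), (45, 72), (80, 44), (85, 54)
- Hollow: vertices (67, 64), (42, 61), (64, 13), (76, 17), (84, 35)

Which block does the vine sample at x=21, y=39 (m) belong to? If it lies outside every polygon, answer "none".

Cast a ray rightward from (21, 39). For each polygon, the edges (by vertex number in listed order) whose endpoints lie on opposite sides of y = 39, where each meets that height, and whether that is right or left of the point:
Mesa: 4–5 at x≈51.1 (right), 7–1 at x≈89.1 (right) → 2 crossings.
Ridge: 3–4 at x≈31.8 (right), 5–6 at x≈50.0 (right) → 2 crossings.
Larch: 3–4 at x≈7.2 (left), 5–6 at x≈42.4 (right) → 1 crossing.
Knoll: 4–5 at x≈31.8 (right), 7–1 at x≈59.5 (right) → 2 crossings.
Delta: no edge straddles that height → 0 crossings.
Hollow: 2–3 at x≈52.1 (right), 5–1 at x≈81.7 (right) → 2 crossings.
Only Larch has an odd count, so the point is inside Larch.

Larch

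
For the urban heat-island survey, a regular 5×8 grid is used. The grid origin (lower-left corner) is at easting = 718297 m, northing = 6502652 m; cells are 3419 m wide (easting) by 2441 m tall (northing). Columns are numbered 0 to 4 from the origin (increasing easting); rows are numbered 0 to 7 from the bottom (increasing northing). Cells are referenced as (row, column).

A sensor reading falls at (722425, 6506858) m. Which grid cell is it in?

Column index: ⌊(722425 − 718297) / 3419⌋ = ⌊1.207⌋ = 1
Row offset from origin: ⌊(6506858 − 6502652) / 2441⌋ = ⌊1.723⌋ = 1 → row 1

(1, 1)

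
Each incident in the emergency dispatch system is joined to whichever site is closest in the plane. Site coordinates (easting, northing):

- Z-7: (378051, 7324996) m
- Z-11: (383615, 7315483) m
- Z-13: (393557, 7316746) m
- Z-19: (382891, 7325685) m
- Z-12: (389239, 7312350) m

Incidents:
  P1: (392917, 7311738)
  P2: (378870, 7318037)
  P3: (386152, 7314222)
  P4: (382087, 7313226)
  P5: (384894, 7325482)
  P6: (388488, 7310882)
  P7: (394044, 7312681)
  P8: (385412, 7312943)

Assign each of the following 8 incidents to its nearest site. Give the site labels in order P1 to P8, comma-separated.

P1 → Z-12 (d²=13902228.00)
P2 → Z-11 (d²=29037941.00)
P3 → Z-11 (d²=8026490.00)
P4 → Z-11 (d²=7428833.00)
P5 → Z-19 (d²=4053218.00)
P6 → Z-12 (d²=2719025.00)
P7 → Z-13 (d²=16761394.00)
P8 → Z-11 (d²=9680809.00)

Z-12, Z-11, Z-11, Z-11, Z-19, Z-12, Z-13, Z-11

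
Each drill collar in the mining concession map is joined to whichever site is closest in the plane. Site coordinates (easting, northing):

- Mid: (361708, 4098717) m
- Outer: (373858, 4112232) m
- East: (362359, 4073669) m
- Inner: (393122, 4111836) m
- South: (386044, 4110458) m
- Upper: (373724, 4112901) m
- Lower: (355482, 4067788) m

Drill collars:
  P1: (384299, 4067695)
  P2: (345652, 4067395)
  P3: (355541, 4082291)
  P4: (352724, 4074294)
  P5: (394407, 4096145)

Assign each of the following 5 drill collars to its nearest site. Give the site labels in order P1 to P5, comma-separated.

P1 → East (d²=517052276.00)
P2 → Lower (d²=96783349.00)
P3 → East (d²=120824008.00)
P4 → Lower (d²=49934600.00)
P5 → Inner (d²=247858706.00)

East, Lower, East, Lower, Inner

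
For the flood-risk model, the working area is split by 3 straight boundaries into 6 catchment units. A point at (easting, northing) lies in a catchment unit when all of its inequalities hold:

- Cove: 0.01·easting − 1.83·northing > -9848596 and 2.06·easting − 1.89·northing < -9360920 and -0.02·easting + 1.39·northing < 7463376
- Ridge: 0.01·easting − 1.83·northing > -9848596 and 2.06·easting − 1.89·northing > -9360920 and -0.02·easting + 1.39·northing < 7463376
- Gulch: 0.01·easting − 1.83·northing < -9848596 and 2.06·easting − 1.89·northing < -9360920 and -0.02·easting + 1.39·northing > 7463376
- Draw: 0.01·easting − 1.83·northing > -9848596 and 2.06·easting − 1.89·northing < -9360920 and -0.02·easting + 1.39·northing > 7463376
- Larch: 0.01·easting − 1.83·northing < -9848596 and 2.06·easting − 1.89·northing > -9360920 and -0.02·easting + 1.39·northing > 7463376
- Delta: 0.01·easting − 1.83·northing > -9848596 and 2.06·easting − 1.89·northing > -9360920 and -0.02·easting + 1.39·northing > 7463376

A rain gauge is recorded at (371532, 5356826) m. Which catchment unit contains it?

Ridge

0.01·371532 − 1.83·5356826 = -9799276.260, which is > -9848596
2.06·371532 − 1.89·5356826 = -9359045.220, which is > -9360920
-0.02·371532 + 1.39·5356826 = 7438557.500, which is < 7463376
This sign pattern matches Ridge.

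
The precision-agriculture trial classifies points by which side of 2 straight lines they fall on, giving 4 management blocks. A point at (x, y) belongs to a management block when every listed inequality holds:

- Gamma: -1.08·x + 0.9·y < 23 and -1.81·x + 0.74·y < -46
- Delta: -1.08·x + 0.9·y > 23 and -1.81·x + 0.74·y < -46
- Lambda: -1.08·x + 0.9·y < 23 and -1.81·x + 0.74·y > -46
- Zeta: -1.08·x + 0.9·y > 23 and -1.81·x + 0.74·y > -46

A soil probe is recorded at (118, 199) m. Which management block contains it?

Delta

-1.08·118 + 0.9·199 = 51.660, which is > 23
-1.81·118 + 0.74·199 = -66.320, which is < -46
This sign pattern matches Delta.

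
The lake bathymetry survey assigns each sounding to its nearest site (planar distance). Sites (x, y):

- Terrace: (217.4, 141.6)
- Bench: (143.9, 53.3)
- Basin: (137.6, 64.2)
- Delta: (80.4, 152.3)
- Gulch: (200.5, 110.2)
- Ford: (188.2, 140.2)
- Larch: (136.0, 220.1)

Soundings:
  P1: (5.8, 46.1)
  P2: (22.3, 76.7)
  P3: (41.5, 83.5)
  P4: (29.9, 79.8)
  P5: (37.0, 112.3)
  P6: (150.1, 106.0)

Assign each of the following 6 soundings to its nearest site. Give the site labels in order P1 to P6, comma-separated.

P1 → Delta (d²=16843.60)
P2 → Delta (d²=9090.97)
P3 → Delta (d²=6246.65)
P4 → Delta (d²=7806.50)
P5 → Delta (d²=3483.56)
P6 → Basin (d²=1903.49)

Delta, Delta, Delta, Delta, Delta, Basin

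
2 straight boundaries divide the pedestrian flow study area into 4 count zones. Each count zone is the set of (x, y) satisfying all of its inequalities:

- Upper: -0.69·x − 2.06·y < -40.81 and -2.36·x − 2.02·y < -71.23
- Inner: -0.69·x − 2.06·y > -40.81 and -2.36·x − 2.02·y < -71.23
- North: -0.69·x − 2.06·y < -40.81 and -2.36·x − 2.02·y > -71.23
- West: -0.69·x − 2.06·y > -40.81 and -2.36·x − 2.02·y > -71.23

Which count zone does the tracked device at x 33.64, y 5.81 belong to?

-0.69·33.64 − 2.06·5.81 = -35.180, which is > -40.81
-2.36·33.64 − 2.02·5.81 = -91.127, which is < -71.23
This sign pattern matches Inner.

Inner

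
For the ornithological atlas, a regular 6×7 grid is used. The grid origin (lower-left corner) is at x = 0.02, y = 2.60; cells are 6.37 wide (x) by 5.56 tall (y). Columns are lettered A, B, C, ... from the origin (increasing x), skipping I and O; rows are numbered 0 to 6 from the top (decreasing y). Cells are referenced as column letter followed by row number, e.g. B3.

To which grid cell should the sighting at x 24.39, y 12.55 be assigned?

Column index: ⌊(24.39 − 0.02) / 6.37⌋ = ⌊3.826⌋ = 3 → column D
Row offset from origin: ⌊(12.55 − 2.60) / 5.56⌋ = ⌊1.790⌋ = 1 → row 5 (counted from top)

D5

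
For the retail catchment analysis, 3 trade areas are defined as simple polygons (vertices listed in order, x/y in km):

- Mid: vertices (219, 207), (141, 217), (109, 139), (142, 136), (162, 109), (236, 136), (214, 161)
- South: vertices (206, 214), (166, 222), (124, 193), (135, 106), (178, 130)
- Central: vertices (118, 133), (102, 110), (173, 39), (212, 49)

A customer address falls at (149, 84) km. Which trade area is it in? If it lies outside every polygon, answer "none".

Cast a ray rightward from (149, 84). For each polygon, the edges (by vertex number in listed order) whose endpoints lie on opposite sides of y = 84, where each meets that height, and whether that is right or left of the point:
Mid: no edge straddles that height → 0 crossings.
South: no edge straddles that height → 0 crossings.
Central: 2–3 at x≈128.0 (left), 4–1 at x≈172.8 (right) → 1 crossing.
Only Central has an odd count, so the point is inside Central.

Central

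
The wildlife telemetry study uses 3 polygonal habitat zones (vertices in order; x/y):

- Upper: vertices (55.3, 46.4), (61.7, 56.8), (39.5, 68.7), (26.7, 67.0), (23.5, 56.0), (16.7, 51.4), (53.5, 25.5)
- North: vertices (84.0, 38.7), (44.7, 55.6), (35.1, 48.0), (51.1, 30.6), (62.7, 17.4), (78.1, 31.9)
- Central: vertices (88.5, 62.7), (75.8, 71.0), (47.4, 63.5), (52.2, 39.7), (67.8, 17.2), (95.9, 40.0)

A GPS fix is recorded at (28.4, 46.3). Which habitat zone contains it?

Upper

Cast a ray rightward from (28.4, 46.3). For each polygon, the edges (by vertex number in listed order) whose endpoints lie on opposite sides of y = 46.3, where each meets that height, and whether that is right or left of the point:
Upper: 6–7 at x≈23.95 (left), 7–1 at x≈55.29 (right) → 1 crossing.
North: 1–2 at x≈66.33 (right), 3–4 at x≈36.66 (right) → 2 crossings.
Central: 3–4 at x≈50.87 (right), 6–1 at x≈93.85 (right) → 2 crossings.
Only Upper has an odd count, so the point is inside Upper.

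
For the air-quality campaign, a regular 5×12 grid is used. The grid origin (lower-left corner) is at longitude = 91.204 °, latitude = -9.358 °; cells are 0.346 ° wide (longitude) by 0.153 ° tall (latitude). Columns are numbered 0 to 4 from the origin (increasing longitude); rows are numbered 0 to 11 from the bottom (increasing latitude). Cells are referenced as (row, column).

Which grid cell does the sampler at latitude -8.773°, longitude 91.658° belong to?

Column index: ⌊(91.658 − 91.204) / 0.346⌋ = ⌊1.312⌋ = 1
Row offset from origin: ⌊(-8.773 − -9.358) / 0.153⌋ = ⌊3.824⌋ = 3 → row 3

(3, 1)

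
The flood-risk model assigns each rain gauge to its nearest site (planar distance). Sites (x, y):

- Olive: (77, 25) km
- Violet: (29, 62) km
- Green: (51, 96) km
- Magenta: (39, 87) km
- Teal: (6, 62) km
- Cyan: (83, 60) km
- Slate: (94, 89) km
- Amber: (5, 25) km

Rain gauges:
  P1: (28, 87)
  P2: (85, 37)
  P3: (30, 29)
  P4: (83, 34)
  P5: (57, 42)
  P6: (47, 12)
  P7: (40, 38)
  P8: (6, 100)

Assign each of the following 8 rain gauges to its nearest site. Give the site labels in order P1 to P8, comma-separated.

Magenta, Olive, Amber, Olive, Olive, Olive, Violet, Magenta

P1 → Magenta (d²=121.00)
P2 → Olive (d²=208.00)
P3 → Amber (d²=641.00)
P4 → Olive (d²=117.00)
P5 → Olive (d²=689.00)
P6 → Olive (d²=1069.00)
P7 → Violet (d²=697.00)
P8 → Magenta (d²=1258.00)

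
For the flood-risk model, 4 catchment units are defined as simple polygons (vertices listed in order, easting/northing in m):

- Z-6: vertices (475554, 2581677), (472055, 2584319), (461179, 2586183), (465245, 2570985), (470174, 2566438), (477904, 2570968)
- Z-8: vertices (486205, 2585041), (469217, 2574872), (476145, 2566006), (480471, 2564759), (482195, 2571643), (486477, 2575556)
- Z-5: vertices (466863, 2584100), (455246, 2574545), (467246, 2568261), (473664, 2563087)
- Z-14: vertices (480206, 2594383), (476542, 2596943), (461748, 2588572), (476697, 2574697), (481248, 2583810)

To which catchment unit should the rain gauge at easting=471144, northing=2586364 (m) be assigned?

Cast a ray rightward from (471144, 2586364). For each polygon, the edges (by vertex number in listed order) whose endpoints lie on opposite sides of northing = 2586364, where each meets that height, and whether that is right or left of the point:
Z-6: no edge straddles that height → 0 crossings.
Z-8: no edge straddles that height → 0 crossings.
Z-5: no edge straddles that height → 0 crossings.
Z-14: 3–4 at easting≈464126.9 (left), 5–1 at easting≈480996.3 (right) → 1 crossing.
Only Z-14 has an odd count, so the point is inside Z-14.

Z-14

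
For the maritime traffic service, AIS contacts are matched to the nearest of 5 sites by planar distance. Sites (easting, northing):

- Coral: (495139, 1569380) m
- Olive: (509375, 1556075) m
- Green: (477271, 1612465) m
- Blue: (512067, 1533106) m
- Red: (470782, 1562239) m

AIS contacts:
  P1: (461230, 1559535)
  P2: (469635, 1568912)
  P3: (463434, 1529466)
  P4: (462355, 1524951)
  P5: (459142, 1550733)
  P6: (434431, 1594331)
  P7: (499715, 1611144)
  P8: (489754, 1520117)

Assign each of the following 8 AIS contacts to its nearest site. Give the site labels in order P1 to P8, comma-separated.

P1 → Red (d²=98552320.00)
P2 → Red (d²=45844538.00)
P3 → Red (d²=1128062633.00)
P4 → Red (d²=1461409273.00)
P5 → Red (d²=267877636.00)
P6 → Green (d²=2164107556.00)
P7 → Green (d²=505478177.00)
P8 → Blue (d²=666584090.00)

Red, Red, Red, Red, Red, Green, Green, Blue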